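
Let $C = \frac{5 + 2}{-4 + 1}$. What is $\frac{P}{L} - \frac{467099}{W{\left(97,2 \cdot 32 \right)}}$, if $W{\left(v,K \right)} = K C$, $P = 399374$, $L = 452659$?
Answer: $\frac{634488618275}{202791232} \approx 3128.8$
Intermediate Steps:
$C = - \frac{7}{3}$ ($C = \frac{7}{-3} = 7 \left(- \frac{1}{3}\right) = - \frac{7}{3} \approx -2.3333$)
$W{\left(v,K \right)} = - \frac{7 K}{3}$ ($W{\left(v,K \right)} = K \left(- \frac{7}{3}\right) = - \frac{7 K}{3}$)
$\frac{P}{L} - \frac{467099}{W{\left(97,2 \cdot 32 \right)}} = \frac{399374}{452659} - \frac{467099}{\left(- \frac{7}{3}\right) 2 \cdot 32} = 399374 \cdot \frac{1}{452659} - \frac{467099}{\left(- \frac{7}{3}\right) 64} = \frac{399374}{452659} - \frac{467099}{- \frac{448}{3}} = \frac{399374}{452659} - - \frac{1401297}{448} = \frac{399374}{452659} + \frac{1401297}{448} = \frac{634488618275}{202791232}$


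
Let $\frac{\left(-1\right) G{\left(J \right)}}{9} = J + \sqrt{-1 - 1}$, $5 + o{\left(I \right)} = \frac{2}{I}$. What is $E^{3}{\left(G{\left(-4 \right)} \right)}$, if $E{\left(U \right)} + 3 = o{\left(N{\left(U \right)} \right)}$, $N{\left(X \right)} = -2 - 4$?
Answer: $- \frac{15625}{27} \approx -578.7$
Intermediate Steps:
$N{\left(X \right)} = -6$ ($N{\left(X \right)} = -2 - 4 = -6$)
$o{\left(I \right)} = -5 + \frac{2}{I}$
$G{\left(J \right)} = - 9 J - 9 i \sqrt{2}$ ($G{\left(J \right)} = - 9 \left(J + \sqrt{-1 - 1}\right) = - 9 \left(J + \sqrt{-2}\right) = - 9 \left(J + i \sqrt{2}\right) = - 9 J - 9 i \sqrt{2}$)
$E{\left(U \right)} = - \frac{25}{3}$ ($E{\left(U \right)} = -3 - \left(5 - \frac{2}{-6}\right) = -3 + \left(-5 + 2 \left(- \frac{1}{6}\right)\right) = -3 - \frac{16}{3} = - \frac{25}{3}$)
$E^{3}{\left(G{\left(-4 \right)} \right)} = \left(- \frac{25}{3}\right)^{3} = - \frac{15625}{27}$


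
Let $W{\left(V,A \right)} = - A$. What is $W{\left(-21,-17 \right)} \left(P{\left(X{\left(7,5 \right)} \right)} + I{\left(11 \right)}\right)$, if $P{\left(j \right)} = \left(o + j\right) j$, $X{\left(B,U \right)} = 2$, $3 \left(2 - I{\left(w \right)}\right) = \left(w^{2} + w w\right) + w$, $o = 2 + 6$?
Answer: $- \frac{3179}{3} \approx -1059.7$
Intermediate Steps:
$o = 8$
$I{\left(w \right)} = 2 - \frac{2 w^{2}}{3} - \frac{w}{3}$ ($I{\left(w \right)} = 2 - \frac{\left(w^{2} + w w\right) + w}{3} = 2 - \frac{\left(w^{2} + w^{2}\right) + w}{3} = 2 - \frac{2 w^{2} + w}{3} = 2 - \frac{w + 2 w^{2}}{3} = 2 - \left(\frac{w}{3} + \frac{2 w^{2}}{3}\right) = 2 - \frac{2 w^{2}}{3} - \frac{w}{3}$)
$P{\left(j \right)} = j \left(8 + j\right)$ ($P{\left(j \right)} = \left(8 + j\right) j = j \left(8 + j\right)$)
$W{\left(-21,-17 \right)} \left(P{\left(X{\left(7,5 \right)} \right)} + I{\left(11 \right)}\right) = \left(-1\right) \left(-17\right) \left(2 \left(8 + 2\right) - \left(\frac{5}{3} + \frac{242}{3}\right)\right) = 17 \left(2 \cdot 10 - \frac{247}{3}\right) = 17 \left(20 - \frac{247}{3}\right) = 17 \left(- \frac{187}{3}\right) = - \frac{3179}{3}$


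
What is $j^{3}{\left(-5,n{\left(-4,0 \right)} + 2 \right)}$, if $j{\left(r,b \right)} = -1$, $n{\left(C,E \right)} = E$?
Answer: $-1$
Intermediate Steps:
$j^{3}{\left(-5,n{\left(-4,0 \right)} + 2 \right)} = \left(-1\right)^{3} = -1$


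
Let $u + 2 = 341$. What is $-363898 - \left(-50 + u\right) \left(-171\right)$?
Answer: $-314479$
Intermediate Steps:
$u = 339$ ($u = -2 + 341 = 339$)
$-363898 - \left(-50 + u\right) \left(-171\right) = -363898 - \left(-50 + 339\right) \left(-171\right) = -363898 - 289 \left(-171\right) = -363898 - -49419 = -363898 + 49419 = -314479$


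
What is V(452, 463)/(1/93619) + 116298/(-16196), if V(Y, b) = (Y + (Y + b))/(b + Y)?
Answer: 1036305940619/7409670 ≈ 1.3986e+5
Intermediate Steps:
V(Y, b) = (b + 2*Y)/(Y + b)
V(452, 463)/(1/93619) + 116298/(-16196) = ((463 + 2*452)/(452 + 463))/(1/93619) + 116298/(-16196) = ((463 + 904)/915)/(1/93619) + 116298*(-1/16196) = ((1/915)*1367)*93619 - 58149/8098 = (1367/915)*93619 - 58149/8098 = 127977173/915 - 58149/8098 = 1036305940619/7409670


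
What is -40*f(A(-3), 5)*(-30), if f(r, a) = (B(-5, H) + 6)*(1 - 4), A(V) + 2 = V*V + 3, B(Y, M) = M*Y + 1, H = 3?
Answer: 28800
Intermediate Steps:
B(Y, M) = 1 + M*Y
A(V) = 1 + V**2 (A(V) = -2 + (V*V + 3) = -2 + (V**2 + 3) = -2 + (3 + V**2) = 1 + V**2)
f(r, a) = 24 (f(r, a) = ((1 + 3*(-5)) + 6)*(1 - 4) = ((1 - 15) + 6)*(-3) = (-14 + 6)*(-3) = -8*(-3) = 24)
-40*f(A(-3), 5)*(-30) = -40*24*(-30) = -960*(-30) = 28800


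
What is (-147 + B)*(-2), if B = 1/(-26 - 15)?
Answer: 12056/41 ≈ 294.05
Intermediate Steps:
B = -1/41 (B = 1/(-41) = -1/41 ≈ -0.024390)
(-147 + B)*(-2) = (-147 - 1/41)*(-2) = -6028/41*(-2) = 12056/41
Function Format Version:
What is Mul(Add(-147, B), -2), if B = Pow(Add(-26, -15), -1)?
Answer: Rational(12056, 41) ≈ 294.05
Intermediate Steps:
B = Rational(-1, 41) (B = Pow(-41, -1) = Rational(-1, 41) ≈ -0.024390)
Mul(Add(-147, B), -2) = Mul(Add(-147, Rational(-1, 41)), -2) = Mul(Rational(-6028, 41), -2) = Rational(12056, 41)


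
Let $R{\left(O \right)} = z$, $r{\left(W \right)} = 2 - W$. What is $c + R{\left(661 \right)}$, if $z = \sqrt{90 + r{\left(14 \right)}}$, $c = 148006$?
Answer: $148006 + \sqrt{78} \approx 1.4801 \cdot 10^{5}$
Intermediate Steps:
$z = \sqrt{78}$ ($z = \sqrt{90 + \left(2 - 14\right)} = \sqrt{90 - 12} = \sqrt{78} \approx 8.8318$)
$R{\left(O \right)} = \sqrt{78}$
$c + R{\left(661 \right)} = 148006 + \sqrt{78}$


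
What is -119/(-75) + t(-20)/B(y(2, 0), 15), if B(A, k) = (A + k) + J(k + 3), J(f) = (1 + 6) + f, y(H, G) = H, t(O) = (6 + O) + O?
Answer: 136/175 ≈ 0.77714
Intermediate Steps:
t(O) = 6 + 2*O
J(f) = 7 + f
B(A, k) = 10 + A + 2*k (B(A, k) = (A + k) + (7 + (k + 3)) = (A + k) + (7 + (3 + k)) = (A + k) + (10 + k) = 10 + A + 2*k)
-119/(-75) + t(-20)/B(y(2, 0), 15) = -119/(-75) + (6 + 2*(-20))/(10 + 2 + 2*15) = -119*(-1/75) + (6 - 40)/(10 + 2 + 30) = 119/75 - 34/42 = 119/75 - 34*1/42 = 119/75 - 17/21 = 136/175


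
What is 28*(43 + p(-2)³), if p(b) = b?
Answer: 980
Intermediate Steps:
28*(43 + p(-2)³) = 28*(43 + (-2)³) = 28*(43 - 8) = 28*35 = 980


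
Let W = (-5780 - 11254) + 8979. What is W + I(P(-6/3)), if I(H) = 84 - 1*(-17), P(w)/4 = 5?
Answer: -7954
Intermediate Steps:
P(w) = 20 (P(w) = 4*5 = 20)
W = -8055 (W = -17034 + 8979 = -8055)
I(H) = 101 (I(H) = 84 + 17 = 101)
W + I(P(-6/3)) = -8055 + 101 = -7954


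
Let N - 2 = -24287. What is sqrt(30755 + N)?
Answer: sqrt(6470) ≈ 80.436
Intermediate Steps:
N = -24285 (N = 2 - 24287 = -24285)
sqrt(30755 + N) = sqrt(30755 - 24285) = sqrt(6470)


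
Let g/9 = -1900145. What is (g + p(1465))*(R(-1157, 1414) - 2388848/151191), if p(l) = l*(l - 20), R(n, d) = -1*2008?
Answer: 4584926226526880/151191 ≈ 3.0325e+10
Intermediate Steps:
R(n, d) = -2008
g = -17101305 (g = 9*(-1900145) = -17101305)
p(l) = l*(-20 + l)
(g + p(1465))*(R(-1157, 1414) - 2388848/151191) = (-17101305 + 1465*(-20 + 1465))*(-2008 - 2388848/151191) = (-17101305 + 1465*1445)*(-2008 - 2388848*1/151191) = (-17101305 + 2116925)*(-2008 - 2388848/151191) = -14984380*(-305980376/151191) = 4584926226526880/151191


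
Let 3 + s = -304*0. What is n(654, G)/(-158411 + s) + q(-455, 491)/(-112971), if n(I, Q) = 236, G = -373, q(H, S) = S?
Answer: -52221215/8948093997 ≈ -0.0058360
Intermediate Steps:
s = -3 (s = -3 - 304*0 = -3 + 0 = -3)
n(654, G)/(-158411 + s) + q(-455, 491)/(-112971) = 236/(-158411 - 3) + 491/(-112971) = 236/(-158414) + 491*(-1/112971) = 236*(-1/158414) - 491/112971 = -118/79207 - 491/112971 = -52221215/8948093997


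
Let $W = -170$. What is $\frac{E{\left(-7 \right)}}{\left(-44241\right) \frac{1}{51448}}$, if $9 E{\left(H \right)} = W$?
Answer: $\frac{8746160}{398169} \approx 21.966$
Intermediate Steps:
$E{\left(H \right)} = - \frac{170}{9}$ ($E{\left(H \right)} = \frac{1}{9} \left(-170\right) = - \frac{170}{9}$)
$\frac{E{\left(-7 \right)}}{\left(-44241\right) \frac{1}{51448}} = - \frac{170}{9 \left(- \frac{44241}{51448}\right)} = \left(- \frac{170}{9}\right) \left(- \frac{51448}{44241}\right) = \frac{8746160}{398169}$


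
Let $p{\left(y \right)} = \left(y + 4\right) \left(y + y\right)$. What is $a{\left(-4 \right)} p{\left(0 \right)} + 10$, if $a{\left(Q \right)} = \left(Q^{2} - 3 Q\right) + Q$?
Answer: $10$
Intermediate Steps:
$p{\left(y \right)} = 2 y \left(4 + y\right)$ ($p{\left(y \right)} = \left(4 + y\right) 2 y = 2 y \left(4 + y\right)$)
$a{\left(Q \right)} = Q^{2} - 2 Q$
$a{\left(-4 \right)} p{\left(0 \right)} + 10 = - 4 \left(-2 - 4\right) 2 \cdot 0 \left(4 + 0\right) + 10 = \left(-4\right) \left(-6\right) 2 \cdot 0 \cdot 4 + 10 = 24 \cdot 0 + 10 = 0 + 10 = 10$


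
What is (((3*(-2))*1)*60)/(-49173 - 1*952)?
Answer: 72/10025 ≈ 0.0071820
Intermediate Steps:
(((3*(-2))*1)*60)/(-49173 - 1*952) = (-6*1*60)/(-49173 - 952) = -6*60/(-50125) = -360*(-1/50125) = 72/10025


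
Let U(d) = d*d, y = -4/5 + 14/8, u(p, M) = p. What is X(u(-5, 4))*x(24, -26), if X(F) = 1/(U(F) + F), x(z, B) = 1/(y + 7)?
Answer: 1/159 ≈ 0.0062893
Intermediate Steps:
y = 19/20 (y = -4*1/5 + 14*(1/8) = -4/5 + 7/4 = 19/20 ≈ 0.95000)
U(d) = d**2
x(z, B) = 20/159 (x(z, B) = 1/(19/20 + 7) = 1/(159/20) = 20/159)
X(F) = 1/(F + F**2) (X(F) = 1/(F**2 + F) = 1/(F + F**2))
X(u(-5, 4))*x(24, -26) = (1/((-5)*(1 - 5)))*(20/159) = -1/5/(-4)*(20/159) = -1/5*(-1/4)*(20/159) = (1/20)*(20/159) = 1/159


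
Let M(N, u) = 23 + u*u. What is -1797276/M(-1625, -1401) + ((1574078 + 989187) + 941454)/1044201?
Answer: 1250607292495/512395695906 ≈ 2.4407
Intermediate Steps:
M(N, u) = 23 + u²
-1797276/M(-1625, -1401) + ((1574078 + 989187) + 941454)/1044201 = -1797276/(23 + (-1401)²) + ((1574078 + 989187) + 941454)/1044201 = -1797276/(23 + 1962801) + (2563265 + 941454)*(1/1044201) = -1797276/1962824 + 3504719*(1/1044201) = -1797276*1/1962824 + 3504719/1044201 = -449319/490706 + 3504719/1044201 = 1250607292495/512395695906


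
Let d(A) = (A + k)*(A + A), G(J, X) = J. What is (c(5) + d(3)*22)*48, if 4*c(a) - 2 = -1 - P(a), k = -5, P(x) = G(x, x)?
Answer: -12720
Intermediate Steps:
P(x) = x
c(a) = ¼ - a/4 (c(a) = ½ + (-1 - a)/4 = ½ + (-¼ - a/4) = ¼ - a/4)
d(A) = 2*A*(-5 + A) (d(A) = (A - 5)*(A + A) = (-5 + A)*(2*A) = 2*A*(-5 + A))
(c(5) + d(3)*22)*48 = ((¼ - ¼*5) + (2*3*(-5 + 3))*22)*48 = ((¼ - 5/4) + (2*3*(-2))*22)*48 = (-1 - 12*22)*48 = (-1 - 264)*48 = -265*48 = -12720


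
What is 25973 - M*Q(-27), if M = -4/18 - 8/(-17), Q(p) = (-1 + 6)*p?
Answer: 442111/17 ≈ 26007.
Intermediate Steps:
Q(p) = 5*p
M = 38/153 (M = -4*1/18 - 8*(-1/17) = -2/9 + 8/17 = 38/153 ≈ 0.24837)
25973 - M*Q(-27) = 25973 - 38*5*(-27)/153 = 25973 - 38*(-135)/153 = 25973 - 1*(-570/17) = 25973 + 570/17 = 442111/17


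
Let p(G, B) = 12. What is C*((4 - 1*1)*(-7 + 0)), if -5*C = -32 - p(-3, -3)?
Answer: -924/5 ≈ -184.80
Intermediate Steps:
C = 44/5 (C = -(-32 - 1*12)/5 = -(-32 - 12)/5 = -⅕*(-44) = 44/5 ≈ 8.8000)
C*((4 - 1*1)*(-7 + 0)) = 44*((4 - 1*1)*(-7 + 0))/5 = 44*((4 - 1)*(-7))/5 = 44*(3*(-7))/5 = (44/5)*(-21) = -924/5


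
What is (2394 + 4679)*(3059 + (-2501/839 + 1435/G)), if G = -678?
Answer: 12287130971555/568842 ≈ 2.1600e+7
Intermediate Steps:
(2394 + 4679)*(3059 + (-2501/839 + 1435/G)) = (2394 + 4679)*(3059 + (-2501/839 + 1435/(-678))) = 7073*(3059 + (-2501*1/839 + 1435*(-1/678))) = 7073*(3059 + (-2501/839 - 1435/678)) = 7073*(3059 - 2899643/568842) = 7073*(1737188035/568842) = 12287130971555/568842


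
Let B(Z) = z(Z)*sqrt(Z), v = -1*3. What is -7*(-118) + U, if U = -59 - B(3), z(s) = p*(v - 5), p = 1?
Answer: 767 + 8*sqrt(3) ≈ 780.86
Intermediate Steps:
v = -3
z(s) = -8 (z(s) = 1*(-3 - 5) = 1*(-8) = -8)
B(Z) = -8*sqrt(Z)
U = -59 + 8*sqrt(3) (U = -59 - (-8)*sqrt(3) = -59 + 8*sqrt(3) ≈ -45.144)
-7*(-118) + U = -7*(-118) + (-59 + 8*sqrt(3)) = 826 + (-59 + 8*sqrt(3)) = 767 + 8*sqrt(3)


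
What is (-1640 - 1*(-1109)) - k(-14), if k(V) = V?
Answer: -517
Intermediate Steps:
(-1640 - 1*(-1109)) - k(-14) = (-1640 - 1*(-1109)) - 1*(-14) = (-1640 + 1109) + 14 = -531 + 14 = -517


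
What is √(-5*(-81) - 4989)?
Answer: 2*I*√1146 ≈ 67.705*I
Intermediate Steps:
√(-5*(-81) - 4989) = √(405 - 4989) = √(-4584) = 2*I*√1146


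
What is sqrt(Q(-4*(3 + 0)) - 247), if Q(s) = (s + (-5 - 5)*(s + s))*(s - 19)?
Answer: I*sqrt(7315) ≈ 85.528*I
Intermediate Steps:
Q(s) = -19*s*(-19 + s) (Q(s) = (s - 20*s)*(-19 + s) = (-19*s)*(-19 + s) = -19*s*(-19 + s))
sqrt(Q(-4*(3 + 0)) - 247) = sqrt(19*(-4*(3 + 0))*(19 - (-4)*(3 + 0)) - 247) = sqrt(19*(-4*3)*(19 - (-4)*3) - 247) = sqrt(19*(-12)*(19 - 1*(-12)) - 247) = sqrt(19*(-12)*(19 + 12) - 247) = sqrt(19*(-12)*31 - 247) = sqrt(-7068 - 247) = sqrt(-7315) = I*sqrt(7315)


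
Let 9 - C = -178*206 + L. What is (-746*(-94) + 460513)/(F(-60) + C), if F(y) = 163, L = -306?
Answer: 176879/12382 ≈ 14.285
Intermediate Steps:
C = 36983 (C = 9 - (-178*206 - 306) = 9 - (-36668 - 306) = 9 - 1*(-36974) = 9 + 36974 = 36983)
(-746*(-94) + 460513)/(F(-60) + C) = (-746*(-94) + 460513)/(163 + 36983) = (70124 + 460513)/37146 = 530637*(1/37146) = 176879/12382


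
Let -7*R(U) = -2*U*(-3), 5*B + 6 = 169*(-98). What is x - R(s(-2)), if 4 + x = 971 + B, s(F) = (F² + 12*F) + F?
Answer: -82791/35 ≈ -2365.5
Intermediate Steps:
B = -16568/5 (B = -6/5 + (169*(-98))/5 = -6/5 + (⅕)*(-16562) = -6/5 - 16562/5 = -16568/5 ≈ -3313.6)
s(F) = F² + 13*F
R(U) = -6*U/7 (R(U) = -(-2*U)*(-3)/7 = -6*U/7)
x = -11733/5 (x = -4 + (971 - 16568/5) = -4 - 11713/5 = -11733/5 ≈ -2346.6)
x - R(s(-2)) = -11733/5 - (-6)*(-2*(13 - 2))/7 = -11733/5 - (-6)*(-2*11)/7 = -11733/5 - (-6)*(-22)/7 = -11733/5 - 1*132/7 = -11733/5 - 132/7 = -82791/35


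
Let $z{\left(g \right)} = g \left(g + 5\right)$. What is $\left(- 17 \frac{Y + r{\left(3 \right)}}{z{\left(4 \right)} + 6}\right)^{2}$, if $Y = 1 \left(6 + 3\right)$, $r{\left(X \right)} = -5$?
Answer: $\frac{1156}{441} \approx 2.6213$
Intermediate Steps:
$z{\left(g \right)} = g \left(5 + g\right)$
$Y = 9$ ($Y = 1 \cdot 9 = 9$)
$\left(- 17 \frac{Y + r{\left(3 \right)}}{z{\left(4 \right)} + 6}\right)^{2} = \left(- 17 \frac{9 - 5}{4 \left(5 + 4\right) + 6}\right)^{2} = \left(- 17 \frac{4}{4 \cdot 9 + 6}\right)^{2} = \left(- 17 \frac{4}{36 + 6}\right)^{2} = \left(- 17 \cdot \frac{4}{42}\right)^{2} = \left(- 17 \cdot 4 \cdot \frac{1}{42}\right)^{2} = \left(\left(-17\right) \frac{2}{21}\right)^{2} = \left(- \frac{34}{21}\right)^{2} = \frac{1156}{441}$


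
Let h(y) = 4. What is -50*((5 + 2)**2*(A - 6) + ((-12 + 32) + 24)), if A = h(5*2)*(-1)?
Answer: 22300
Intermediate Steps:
A = -4 (A = 4*(-1) = -4)
-50*((5 + 2)**2*(A - 6) + ((-12 + 32) + 24)) = -50*((5 + 2)**2*(-4 - 6) + ((-12 + 32) + 24)) = -50*(7**2*(-10) + (20 + 24)) = -50*(49*(-10) + 44) = -50*(-490 + 44) = -50*(-446) = 22300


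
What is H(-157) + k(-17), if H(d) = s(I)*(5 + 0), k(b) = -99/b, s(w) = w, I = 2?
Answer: 269/17 ≈ 15.824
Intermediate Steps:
H(d) = 10 (H(d) = 2*(5 + 0) = 2*5 = 10)
H(-157) + k(-17) = 10 - 99/(-17) = 10 - 99*(-1/17) = 10 + 99/17 = 269/17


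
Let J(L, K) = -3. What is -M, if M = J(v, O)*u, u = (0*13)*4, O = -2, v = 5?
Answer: 0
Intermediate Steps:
u = 0 (u = 0*4 = 0)
M = 0 (M = -3*0 = 0)
-M = -1*0 = 0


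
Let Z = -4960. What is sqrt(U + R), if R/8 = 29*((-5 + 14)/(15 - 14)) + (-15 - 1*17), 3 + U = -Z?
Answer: sqrt(6789) ≈ 82.395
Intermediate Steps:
U = 4957 (U = -3 - 1*(-4960) = -3 + 4960 = 4957)
R = 1832 (R = 8*(29*((-5 + 14)/(15 - 14)) + (-15 - 1*17)) = 8*(29*(9/1) + (-15 - 17)) = 8*(29*(9*1) - 32) = 8*(29*9 - 32) = 8*(261 - 32) = 8*229 = 1832)
sqrt(U + R) = sqrt(4957 + 1832) = sqrt(6789)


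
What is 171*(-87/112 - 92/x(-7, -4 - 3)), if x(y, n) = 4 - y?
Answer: -1925631/1232 ≈ -1563.0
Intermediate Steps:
171*(-87/112 - 92/x(-7, -4 - 3)) = 171*(-87/112 - 92/(4 - 1*(-7))) = 171*(-87*1/112 - 92/(4 + 7)) = 171*(-87/112 - 92/11) = 171*(-11261/1232) = -1925631/1232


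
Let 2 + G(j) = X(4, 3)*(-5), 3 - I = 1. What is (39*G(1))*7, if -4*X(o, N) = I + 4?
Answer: 3003/2 ≈ 1501.5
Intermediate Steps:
I = 2 (I = 3 - 1*1 = 3 - 1 = 2)
X(o, N) = -3/2 (X(o, N) = -(2 + 4)/4 = -1/4*6 = -3/2)
G(j) = 11/2 (G(j) = -2 - 3/2*(-5) = -2 + 15/2 = 11/2)
(39*G(1))*7 = (39*(11/2))*7 = (429/2)*7 = 3003/2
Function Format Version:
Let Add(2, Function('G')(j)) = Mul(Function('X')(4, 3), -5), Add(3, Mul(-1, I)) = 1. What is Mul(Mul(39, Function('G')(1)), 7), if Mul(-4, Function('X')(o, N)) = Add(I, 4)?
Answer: Rational(3003, 2) ≈ 1501.5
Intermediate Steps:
I = 2 (I = Add(3, Mul(-1, 1)) = Add(3, -1) = 2)
Function('X')(o, N) = Rational(-3, 2) (Function('X')(o, N) = Mul(Rational(-1, 4), Add(2, 4)) = Mul(Rational(-1, 4), 6) = Rational(-3, 2))
Function('G')(j) = Rational(11, 2) (Function('G')(j) = Add(-2, Mul(Rational(-3, 2), -5)) = Add(-2, Rational(15, 2)) = Rational(11, 2))
Mul(Mul(39, Function('G')(1)), 7) = Mul(Mul(39, Rational(11, 2)), 7) = Mul(Rational(429, 2), 7) = Rational(3003, 2)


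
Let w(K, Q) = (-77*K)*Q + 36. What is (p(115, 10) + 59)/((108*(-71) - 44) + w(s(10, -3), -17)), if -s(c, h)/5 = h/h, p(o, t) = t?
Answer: -69/14221 ≈ -0.0048520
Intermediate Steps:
s(c, h) = -5 (s(c, h) = -5*h/h = -5*1 = -5)
w(K, Q) = 36 - 77*K*Q (w(K, Q) = -77*K*Q + 36 = 36 - 77*K*Q)
(p(115, 10) + 59)/((108*(-71) - 44) + w(s(10, -3), -17)) = (10 + 59)/((108*(-71) - 44) + (36 - 77*(-5)*(-17))) = 69/((-7668 - 44) + (36 - 6545)) = 69/(-7712 - 6509) = 69/(-14221) = 69*(-1/14221) = -69/14221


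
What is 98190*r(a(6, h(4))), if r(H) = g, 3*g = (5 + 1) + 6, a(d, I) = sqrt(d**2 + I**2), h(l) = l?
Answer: 392760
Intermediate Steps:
a(d, I) = sqrt(I**2 + d**2)
g = 4 (g = ((5 + 1) + 6)/3 = (6 + 6)/3 = (1/3)*12 = 4)
r(H) = 4
98190*r(a(6, h(4))) = 98190*4 = 392760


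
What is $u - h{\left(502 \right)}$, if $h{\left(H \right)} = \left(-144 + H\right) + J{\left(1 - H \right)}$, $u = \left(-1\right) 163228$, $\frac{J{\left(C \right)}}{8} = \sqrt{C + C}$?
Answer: $-163586 - 8 i \sqrt{1002} \approx -1.6359 \cdot 10^{5} - 253.24 i$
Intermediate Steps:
$J{\left(C \right)} = 8 \sqrt{2} \sqrt{C}$ ($J{\left(C \right)} = 8 \sqrt{C + C} = 8 \sqrt{2 C} = 8 \sqrt{2} \sqrt{C}$)
$u = -163228$
$h{\left(H \right)} = -144 + H + 8 \sqrt{2} \sqrt{1 - H}$ ($h{\left(H \right)} = \left(-144 + H\right) + 8 \sqrt{2} \sqrt{1 - H} = -144 + H + 8 \sqrt{2} \sqrt{1 - H}$)
$u - h{\left(502 \right)} = -163228 - \left(-144 + 502 + 8 \sqrt{2 - 1004}\right) = -163228 - \left(-144 + 502 + 8 \sqrt{-1002}\right) = -163228 - \left(-144 + 502 + 8 i \sqrt{1002}\right) = -163228 - \left(358 + 8 i \sqrt{1002}\right) = -163586 - 8 i \sqrt{1002}$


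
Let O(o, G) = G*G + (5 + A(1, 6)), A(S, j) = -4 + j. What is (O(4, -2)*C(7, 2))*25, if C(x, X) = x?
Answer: 1925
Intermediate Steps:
O(o, G) = 7 + G² (O(o, G) = G*G + (5 + (-4 + 6)) = G² + (5 + 2) = G² + 7 = 7 + G²)
(O(4, -2)*C(7, 2))*25 = ((7 + (-2)²)*7)*25 = ((7 + 4)*7)*25 = (11*7)*25 = 77*25 = 1925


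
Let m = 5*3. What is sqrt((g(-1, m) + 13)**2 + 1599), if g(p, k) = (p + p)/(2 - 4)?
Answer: sqrt(1795) ≈ 42.367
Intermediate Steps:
m = 15
g(p, k) = -p (g(p, k) = (2*p)/(-2) = (2*p)*(-1/2) = -p)
sqrt((g(-1, m) + 13)**2 + 1599) = sqrt((-1*(-1) + 13)**2 + 1599) = sqrt((1 + 13)**2 + 1599) = sqrt(14**2 + 1599) = sqrt(196 + 1599) = sqrt(1795)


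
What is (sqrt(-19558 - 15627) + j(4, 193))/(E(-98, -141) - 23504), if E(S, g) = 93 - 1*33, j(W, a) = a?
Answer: -193/23444 - I*sqrt(35185)/23444 ≈ -0.0082324 - 0.008001*I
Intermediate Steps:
E(S, g) = 60 (E(S, g) = 93 - 33 = 60)
(sqrt(-19558 - 15627) + j(4, 193))/(E(-98, -141) - 23504) = (sqrt(-19558 - 15627) + 193)/(60 - 23504) = (sqrt(-35185) + 193)/(-23444) = (I*sqrt(35185) + 193)*(-1/23444) = (193 + I*sqrt(35185))*(-1/23444) = -193/23444 - I*sqrt(35185)/23444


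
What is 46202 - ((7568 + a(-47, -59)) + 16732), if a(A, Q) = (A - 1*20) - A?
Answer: 21922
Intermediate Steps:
a(A, Q) = -20 (a(A, Q) = (A - 20) - A = (-20 + A) - A = -20)
46202 - ((7568 + a(-47, -59)) + 16732) = 46202 - ((7568 - 20) + 16732) = 46202 - (7548 + 16732) = 46202 - 1*24280 = 46202 - 24280 = 21922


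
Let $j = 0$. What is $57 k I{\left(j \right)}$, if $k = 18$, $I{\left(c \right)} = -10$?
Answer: $-10260$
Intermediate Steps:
$57 k I{\left(j \right)} = 57 \cdot 18 \left(-10\right) = 1026 \left(-10\right) = -10260$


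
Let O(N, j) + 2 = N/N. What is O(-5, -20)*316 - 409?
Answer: -725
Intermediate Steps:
O(N, j) = -1 (O(N, j) = -2 + N/N = -2 + 1 = -1)
O(-5, -20)*316 - 409 = -1*316 - 409 = -316 - 409 = -725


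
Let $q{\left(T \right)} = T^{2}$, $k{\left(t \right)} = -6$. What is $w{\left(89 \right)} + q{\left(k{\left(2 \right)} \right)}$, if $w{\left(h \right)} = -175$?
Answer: $-139$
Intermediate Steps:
$w{\left(89 \right)} + q{\left(k{\left(2 \right)} \right)} = -175 + \left(-6\right)^{2} = -175 + 36 = -139$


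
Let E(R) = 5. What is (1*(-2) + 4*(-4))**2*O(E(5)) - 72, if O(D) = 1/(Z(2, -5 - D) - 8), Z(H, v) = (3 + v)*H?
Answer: -954/11 ≈ -86.727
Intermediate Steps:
Z(H, v) = H*(3 + v)
O(D) = 1/(-12 - 2*D) (O(D) = 1/(2*(3 + (-5 - D)) - 8) = 1/(2*(-2 - D) - 8) = 1/((-4 - 2*D) - 8) = 1/(-12 - 2*D))
(1*(-2) + 4*(-4))**2*O(E(5)) - 72 = (1*(-2) + 4*(-4))**2*(-1/(12 + 2*5)) - 72 = (-2 - 16)**2*(-1/(12 + 10)) - 72 = (-18)**2*(-1/22) - 72 = 324*(-1*1/22) - 72 = 324*(-1/22) - 72 = -162/11 - 72 = -954/11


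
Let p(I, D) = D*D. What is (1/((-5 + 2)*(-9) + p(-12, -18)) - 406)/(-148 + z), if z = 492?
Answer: -142505/120744 ≈ -1.1802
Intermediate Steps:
p(I, D) = D²
(1/((-5 + 2)*(-9) + p(-12, -18)) - 406)/(-148 + z) = (1/((-5 + 2)*(-9) + (-18)²) - 406)/(-148 + 492) = (1/(-3*(-9) + 324) - 406)/344 = (1/(27 + 324) - 406)*(1/344) = (1/351 - 406)*(1/344) = -142505/351*1/344 = -142505/120744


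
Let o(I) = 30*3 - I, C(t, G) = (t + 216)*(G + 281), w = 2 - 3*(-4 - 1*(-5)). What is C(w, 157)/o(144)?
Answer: -15695/9 ≈ -1743.9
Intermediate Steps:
w = -1 (w = 2 - 3*(-4 + 5) = 2 - 3*1 = 2 - 3 = -1)
C(t, G) = (216 + t)*(281 + G)
o(I) = 90 - I
C(w, 157)/o(144) = (60696 + 216*157 + 281*(-1) + 157*(-1))/(90 - 1*144) = (60696 + 33912 - 281 - 157)/(90 - 144) = 94170/(-54) = 94170*(-1/54) = -15695/9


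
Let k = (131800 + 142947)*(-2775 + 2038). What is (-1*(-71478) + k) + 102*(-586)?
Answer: -202476833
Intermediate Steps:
k = -202488539 (k = 274747*(-737) = -202488539)
(-1*(-71478) + k) + 102*(-586) = (-1*(-71478) - 202488539) + 102*(-586) = (71478 - 202488539) - 59772 = -202417061 - 59772 = -202476833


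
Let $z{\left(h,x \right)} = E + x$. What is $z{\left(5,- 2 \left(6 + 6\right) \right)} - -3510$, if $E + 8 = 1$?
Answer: $3479$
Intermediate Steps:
$E = -7$ ($E = -8 + 1 = -7$)
$z{\left(h,x \right)} = -7 + x$
$z{\left(5,- 2 \left(6 + 6\right) \right)} - -3510 = \left(-7 - 2 \left(6 + 6\right)\right) - -3510 = \left(-7 - 24\right) + 3510 = -31 + 3510 = 3479$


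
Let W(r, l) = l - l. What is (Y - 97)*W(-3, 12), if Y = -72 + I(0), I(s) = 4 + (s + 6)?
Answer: 0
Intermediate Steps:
I(s) = 10 + s (I(s) = 4 + (6 + s) = 10 + s)
Y = -62 (Y = -72 + (10 + 0) = -72 + 10 = -62)
W(r, l) = 0
(Y - 97)*W(-3, 12) = (-62 - 97)*0 = -159*0 = 0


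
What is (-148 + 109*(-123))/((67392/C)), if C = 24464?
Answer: -20725595/4212 ≈ -4920.6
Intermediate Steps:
(-148 + 109*(-123))/((67392/C)) = (-148 + 109*(-123))/((67392/24464)) = (-148 - 13407)/((67392*(1/24464))) = -13555/4212/1529 = -13555*1529/4212 = -20725595/4212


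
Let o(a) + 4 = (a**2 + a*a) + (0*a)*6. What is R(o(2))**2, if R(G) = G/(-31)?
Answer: 16/961 ≈ 0.016649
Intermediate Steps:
o(a) = -4 + 2*a**2 (o(a) = -4 + ((a**2 + a*a) + (0*a)*6) = -4 + ((a**2 + a**2) + 0*6) = -4 + (2*a**2 + 0) = -4 + 2*a**2)
R(G) = -G/31 (R(G) = G*(-1/31) = -G/31)
R(o(2))**2 = (-(-4 + 2*2**2)/31)**2 = (-(-4 + 2*4)/31)**2 = (-(-4 + 8)/31)**2 = (-1/31*4)**2 = (-4/31)**2 = 16/961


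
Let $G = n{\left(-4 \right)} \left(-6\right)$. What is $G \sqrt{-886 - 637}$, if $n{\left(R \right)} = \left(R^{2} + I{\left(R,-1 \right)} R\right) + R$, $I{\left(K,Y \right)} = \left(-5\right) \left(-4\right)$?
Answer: $408 i \sqrt{1523} \approx 15922.0 i$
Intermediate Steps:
$I{\left(K,Y \right)} = 20$
$n{\left(R \right)} = R^{2} + 21 R$ ($n{\left(R \right)} = \left(R^{2} + 20 R\right) + R = R^{2} + 21 R$)
$G = 408$ ($G = - 4 \left(21 - 4\right) \left(-6\right) = \left(-4\right) 17 \left(-6\right) = \left(-68\right) \left(-6\right) = 408$)
$G \sqrt{-886 - 637} = 408 \sqrt{-886 - 637} = 408 \sqrt{-1523} = 408 i \sqrt{1523}$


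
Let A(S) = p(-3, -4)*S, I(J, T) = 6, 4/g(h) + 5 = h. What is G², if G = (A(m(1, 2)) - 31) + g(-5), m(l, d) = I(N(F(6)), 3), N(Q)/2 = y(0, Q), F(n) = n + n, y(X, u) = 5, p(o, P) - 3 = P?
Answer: 34969/25 ≈ 1398.8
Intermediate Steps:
p(o, P) = 3 + P
F(n) = 2*n
N(Q) = 10 (N(Q) = 2*5 = 10)
g(h) = 4/(-5 + h)
m(l, d) = 6
A(S) = -S (A(S) = (3 - 4)*S = -S)
G = -187/5 (G = (-1*6 - 31) + 4/(-5 - 5) = (-6 - 31) + 4/(-10) = -37 + 4*(-⅒) = -37 - ⅖ = -187/5 ≈ -37.400)
G² = (-187/5)² = 34969/25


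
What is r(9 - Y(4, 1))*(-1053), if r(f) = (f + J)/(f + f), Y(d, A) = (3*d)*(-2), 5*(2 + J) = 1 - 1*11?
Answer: -10179/22 ≈ -462.68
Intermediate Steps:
J = -4 (J = -2 + (1 - 1*11)/5 = -2 + (1 - 11)/5 = -2 + (⅕)*(-10) = -2 - 2 = -4)
Y(d, A) = -6*d
r(f) = (-4 + f)/(2*f) (r(f) = (f - 4)/(f + f) = (-4 + f)/((2*f)) = (-4 + f)*(1/(2*f)) = (-4 + f)/(2*f))
r(9 - Y(4, 1))*(-1053) = ((-4 + (9 - (-6)*4))/(2*(9 - (-6)*4)))*(-1053) = ((-4 + (9 - 1*(-24)))/(2*(9 - 1*(-24))))*(-1053) = ((-4 + (9 + 24))/(2*(9 + 24)))*(-1053) = ((½)*(-4 + 33)/33)*(-1053) = ((½)*(1/33)*29)*(-1053) = (29/66)*(-1053) = -10179/22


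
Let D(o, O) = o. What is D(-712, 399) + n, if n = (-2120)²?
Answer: 4493688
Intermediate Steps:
n = 4494400
D(-712, 399) + n = -712 + 4494400 = 4493688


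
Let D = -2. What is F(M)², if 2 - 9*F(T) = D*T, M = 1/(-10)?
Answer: 1/25 ≈ 0.040000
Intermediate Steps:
M = -⅒ ≈ -0.10000
F(T) = 2/9 + 2*T/9 (F(T) = 2/9 - (-2)*T/9 = 2/9 + 2*T/9)
F(M)² = (2/9 + (2/9)*(-⅒))² = (2/9 - 1/45)² = (⅕)² = 1/25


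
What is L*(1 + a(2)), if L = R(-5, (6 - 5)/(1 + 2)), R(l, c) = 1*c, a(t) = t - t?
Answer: ⅓ ≈ 0.33333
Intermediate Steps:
a(t) = 0
R(l, c) = c
L = ⅓ (L = (6 - 5)/(1 + 2) = 1/3 = 1*(⅓) = ⅓ ≈ 0.33333)
L*(1 + a(2)) = (1 + 0)/3 = (⅓)*1 = ⅓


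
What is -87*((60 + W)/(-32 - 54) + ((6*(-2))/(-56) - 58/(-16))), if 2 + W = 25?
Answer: -602127/2408 ≈ -250.05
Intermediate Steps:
W = 23 (W = -2 + 25 = 23)
-87*((60 + W)/(-32 - 54) + ((6*(-2))/(-56) - 58/(-16))) = -87*((60 + 23)/(-32 - 54) + ((6*(-2))/(-56) - 58/(-16))) = -87*(83/(-86) + (-12*(-1/56) - 58*(-1/16))) = -87*(83*(-1/86) + (3/14 + 29/8)) = -87*(-83/86 + 215/56) = -87*6921/2408 = -602127/2408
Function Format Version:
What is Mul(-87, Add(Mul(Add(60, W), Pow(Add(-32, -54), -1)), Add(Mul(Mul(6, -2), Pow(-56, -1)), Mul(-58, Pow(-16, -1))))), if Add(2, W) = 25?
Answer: Rational(-602127, 2408) ≈ -250.05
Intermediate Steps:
W = 23 (W = Add(-2, 25) = 23)
Mul(-87, Add(Mul(Add(60, W), Pow(Add(-32, -54), -1)), Add(Mul(Mul(6, -2), Pow(-56, -1)), Mul(-58, Pow(-16, -1))))) = Mul(-87, Add(Mul(Add(60, 23), Pow(Add(-32, -54), -1)), Add(Mul(Mul(6, -2), Pow(-56, -1)), Mul(-58, Pow(-16, -1))))) = Mul(-87, Add(Mul(83, Pow(-86, -1)), Add(Mul(-12, Rational(-1, 56)), Mul(-58, Rational(-1, 16))))) = Mul(-87, Add(Mul(83, Rational(-1, 86)), Add(Rational(3, 14), Rational(29, 8)))) = Mul(-87, Add(Rational(-83, 86), Rational(215, 56))) = Mul(-87, Rational(6921, 2408)) = Rational(-602127, 2408)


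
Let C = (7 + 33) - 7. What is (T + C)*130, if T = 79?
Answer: 14560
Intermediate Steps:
C = 33 (C = 40 - 7 = 33)
(T + C)*130 = (79 + 33)*130 = 112*130 = 14560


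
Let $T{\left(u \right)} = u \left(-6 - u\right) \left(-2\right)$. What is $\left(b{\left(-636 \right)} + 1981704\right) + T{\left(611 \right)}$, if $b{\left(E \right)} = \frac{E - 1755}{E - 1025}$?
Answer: $\frac{4543963549}{1661} \approx 2.7357 \cdot 10^{6}$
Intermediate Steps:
$T{\left(u \right)} = - 2 u \left(-6 - u\right)$
$b{\left(E \right)} = \frac{-1755 + E}{-1025 + E}$
$\left(b{\left(-636 \right)} + 1981704\right) + T{\left(611 \right)} = \left(\frac{-1755 - 636}{-1025 - 636} + 1981704\right) + 2 \cdot 611 \left(6 + 611\right) = \left(\frac{1}{-1661} \left(-2391\right) + 1981704\right) + 2 \cdot 611 \cdot 617 = \left(\left(- \frac{1}{1661}\right) \left(-2391\right) + 1981704\right) + 753974 = \left(\frac{2391}{1661} + 1981704\right) + 753974 = \frac{3291612735}{1661} + 753974 = \frac{4543963549}{1661}$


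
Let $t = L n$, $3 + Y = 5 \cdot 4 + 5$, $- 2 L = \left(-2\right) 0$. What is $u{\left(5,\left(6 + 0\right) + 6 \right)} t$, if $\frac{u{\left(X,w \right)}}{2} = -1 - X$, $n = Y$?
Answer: $0$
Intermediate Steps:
$L = 0$ ($L = - \frac{\left(-2\right) 0}{2} = \left(- \frac{1}{2}\right) 0 = 0$)
$Y = 22$ ($Y = -3 + \left(5 \cdot 4 + 5\right) = -3 + \left(20 + 5\right) = -3 + 25 = 22$)
$n = 22$
$u{\left(X,w \right)} = -2 - 2 X$ ($u{\left(X,w \right)} = 2 \left(-1 - X\right) = -2 - 2 X$)
$t = 0$ ($t = 0 \cdot 22 = 0$)
$u{\left(5,\left(6 + 0\right) + 6 \right)} t = \left(-2 - 10\right) 0 = \left(-12\right) 0 = 0$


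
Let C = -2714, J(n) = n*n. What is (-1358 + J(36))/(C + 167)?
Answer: 62/2547 ≈ 0.024342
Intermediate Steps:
J(n) = n²
(-1358 + J(36))/(C + 167) = (-1358 + 36²)/(-2714 + 167) = (-1358 + 1296)/(-2547) = -62*(-1/2547) = 62/2547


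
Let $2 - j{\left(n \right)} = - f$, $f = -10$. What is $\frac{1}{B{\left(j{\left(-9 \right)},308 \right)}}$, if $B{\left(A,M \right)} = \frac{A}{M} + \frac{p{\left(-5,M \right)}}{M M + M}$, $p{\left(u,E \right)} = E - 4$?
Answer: $- \frac{23793}{542} \approx -43.898$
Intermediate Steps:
$j{\left(n \right)} = -8$ ($j{\left(n \right)} = 2 - \left(-1\right) \left(-10\right) = 2 - 10 = -8$)
$p{\left(u,E \right)} = -4 + E$ ($p{\left(u,E \right)} = E - 4 = -4 + E$)
$B{\left(A,M \right)} = \frac{A}{M} + \frac{-4 + M}{M + M^{2}}$ ($B{\left(A,M \right)} = \frac{A}{M} + \frac{-4 + M}{M M + M} = \frac{A}{M} + \frac{-4 + M}{M^{2} + M} = \frac{A}{M} + \frac{-4 + M}{M + M^{2}}$)
$\frac{1}{B{\left(j{\left(-9 \right)},308 \right)}} = \frac{1}{\frac{1}{308} \frac{1}{1 + 308} \left(-4 - 8 + 308 - 2464\right)} = \frac{1}{\frac{1}{308} \cdot \frac{1}{309} \left(-4 - 8 + 308 - 2464\right)} = \frac{1}{\frac{1}{308} \cdot \frac{1}{309} \left(-2168\right)} = \frac{1}{- \frac{542}{23793}} = - \frac{23793}{542}$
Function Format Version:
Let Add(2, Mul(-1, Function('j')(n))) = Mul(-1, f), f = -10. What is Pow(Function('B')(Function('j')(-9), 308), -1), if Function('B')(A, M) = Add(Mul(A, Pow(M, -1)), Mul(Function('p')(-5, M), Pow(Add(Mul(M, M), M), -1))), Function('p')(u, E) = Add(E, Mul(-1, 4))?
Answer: Rational(-23793, 542) ≈ -43.898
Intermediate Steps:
Function('j')(n) = -8 (Function('j')(n) = Add(2, Mul(-1, Mul(-1, -10))) = Add(2, Mul(-1, 10)) = Add(2, -10) = -8)
Function('p')(u, E) = Add(-4, E) (Function('p')(u, E) = Add(E, -4) = Add(-4, E))
Function('B')(A, M) = Add(Mul(A, Pow(M, -1)), Mul(Pow(Add(M, Pow(M, 2)), -1), Add(-4, M))) (Function('B')(A, M) = Add(Mul(A, Pow(M, -1)), Mul(Add(-4, M), Pow(Add(Mul(M, M), M), -1))) = Add(Mul(A, Pow(M, -1)), Mul(Add(-4, M), Pow(Add(Pow(M, 2), M), -1))) = Add(Mul(A, Pow(M, -1)), Mul(Add(-4, M), Pow(Add(M, Pow(M, 2)), -1))) = Add(Mul(A, Pow(M, -1)), Mul(Pow(Add(M, Pow(M, 2)), -1), Add(-4, M))))
Pow(Function('B')(Function('j')(-9), 308), -1) = Pow(Mul(Pow(308, -1), Pow(Add(1, 308), -1), Add(-4, -8, 308, Mul(-8, 308))), -1) = Pow(Mul(Rational(1, 308), Pow(309, -1), Add(-4, -8, 308, -2464)), -1) = Pow(Mul(Rational(1, 308), Rational(1, 309), -2168), -1) = Pow(Rational(-542, 23793), -1) = Rational(-23793, 542)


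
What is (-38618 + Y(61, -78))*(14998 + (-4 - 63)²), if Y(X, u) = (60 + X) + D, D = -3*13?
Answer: -750951032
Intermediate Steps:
D = -39
Y(X, u) = 21 + X (Y(X, u) = (60 + X) - 39 = 21 + X)
(-38618 + Y(61, -78))*(14998 + (-4 - 63)²) = (-38618 + (21 + 61))*(14998 + (-4 - 63)²) = (-38618 + 82)*(14998 + (-67)²) = -38536*(14998 + 4489) = -38536*19487 = -750951032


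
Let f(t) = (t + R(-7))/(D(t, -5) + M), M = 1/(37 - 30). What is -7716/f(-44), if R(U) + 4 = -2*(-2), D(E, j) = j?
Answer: -65586/77 ≈ -851.77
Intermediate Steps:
M = ⅐ (M = 1/7 = ⅐ ≈ 0.14286)
R(U) = 0 (R(U) = -4 - 2*(-2) = -4 + 4 = 0)
f(t) = -7*t/34 (f(t) = (t + 0)/(-5 + ⅐) = t/(-34/7) = t*(-7/34) = -7*t/34)
-7716/f(-44) = -7716/((-7/34*(-44))) = -7716/154/17 = -7716*17/154 = -1*65586/77 = -65586/77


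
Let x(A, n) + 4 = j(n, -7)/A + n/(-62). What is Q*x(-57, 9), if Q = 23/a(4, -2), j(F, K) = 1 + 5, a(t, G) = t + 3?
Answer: -115161/8246 ≈ -13.966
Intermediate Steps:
a(t, G) = 3 + t
j(F, K) = 6
x(A, n) = -4 + 6/A - n/62 (x(A, n) = -4 + (6/A + n/(-62)) = -4 + (6/A + n*(-1/62)) = -4 + (6/A - n/62) = -4 + 6/A - n/62)
Q = 23/7 (Q = 23/(3 + 4) = 23/7 ≈ 3.2857)
Q*x(-57, 9) = 23*(-4 + 6/(-57) - 1/62*9)/7 = 23*(-4 + 6*(-1/57) - 9/62)/7 = 23*(-4 - 2/19 - 9/62)/7 = (23/7)*(-5007/1178) = -115161/8246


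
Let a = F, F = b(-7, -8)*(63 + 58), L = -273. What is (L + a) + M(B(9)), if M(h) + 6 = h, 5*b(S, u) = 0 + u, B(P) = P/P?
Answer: -2358/5 ≈ -471.60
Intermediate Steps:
B(P) = 1
b(S, u) = u/5 (b(S, u) = (0 + u)/5 = u/5)
M(h) = -6 + h
F = -968/5 (F = ((⅕)*(-8))*(63 + 58) = -8/5*121 = -968/5 ≈ -193.60)
a = -968/5 ≈ -193.60
(L + a) + M(B(9)) = (-273 - 968/5) + (-6 + 1) = -2333/5 - 5 = -2358/5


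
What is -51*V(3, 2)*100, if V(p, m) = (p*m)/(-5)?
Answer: 6120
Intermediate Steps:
V(p, m) = -m*p/5 (V(p, m) = (m*p)*(-⅕) = -m*p/5)
-51*V(3, 2)*100 = -(-51)*2*3/5*100 = -51*(-6/5)*100 = (306/5)*100 = 6120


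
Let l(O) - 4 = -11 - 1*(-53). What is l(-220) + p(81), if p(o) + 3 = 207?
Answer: 250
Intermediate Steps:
l(O) = 46 (l(O) = 4 + (-11 - 1*(-53)) = 4 + (-11 + 53) = 4 + 42 = 46)
p(o) = 204 (p(o) = -3 + 207 = 204)
l(-220) + p(81) = 46 + 204 = 250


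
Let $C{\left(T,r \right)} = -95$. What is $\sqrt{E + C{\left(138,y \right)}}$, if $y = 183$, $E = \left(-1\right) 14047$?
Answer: $i \sqrt{14142} \approx 118.92 i$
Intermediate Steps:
$E = -14047$
$\sqrt{E + C{\left(138,y \right)}} = \sqrt{-14047 - 95} = \sqrt{-14142} = i \sqrt{14142}$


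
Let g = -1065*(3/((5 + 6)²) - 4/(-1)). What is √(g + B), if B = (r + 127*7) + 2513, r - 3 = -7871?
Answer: I*√1059041/11 ≈ 93.554*I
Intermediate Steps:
r = -7868 (r = 3 - 7871 = -7868)
g = -518655/121 (g = -1065*(3/(11²) - 4*(-1)) = -1065*(3/121 + 4) = -1065*487/121 = -518655/121 ≈ -4286.4)
B = -4466 (B = (-7868 + 127*7) + 2513 = (-7868 + 889) + 2513 = -6979 + 2513 = -4466)
√(g + B) = √(-518655/121 - 4466) = √(-1059041/121) = I*√1059041/11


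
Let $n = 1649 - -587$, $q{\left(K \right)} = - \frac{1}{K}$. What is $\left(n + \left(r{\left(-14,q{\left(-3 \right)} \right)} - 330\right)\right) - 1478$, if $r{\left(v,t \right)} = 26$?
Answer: $454$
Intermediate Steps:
$n = 2236$ ($n = 1649 + 587 = 2236$)
$\left(n + \left(r{\left(-14,q{\left(-3 \right)} \right)} - 330\right)\right) - 1478 = \left(2236 + \left(26 - 330\right)\right) - 1478 = \left(2236 - 304\right) - 1478 = 1932 - 1478 = 454$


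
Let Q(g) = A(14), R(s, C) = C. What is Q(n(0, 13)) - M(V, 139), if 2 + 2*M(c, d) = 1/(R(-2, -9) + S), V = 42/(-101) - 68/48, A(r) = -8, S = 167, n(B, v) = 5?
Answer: -2213/316 ≈ -7.0032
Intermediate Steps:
V = -2221/1212 (V = 42*(-1/101) - 68*1/48 = -42/101 - 17/12 = -2221/1212 ≈ -1.8325)
M(c, d) = -315/316 (M(c, d) = -1 + 1/(2*(-9 + 167)) = -1 + (½)/158 = -1 + (½)*(1/158) = -1 + 1/316 = -315/316)
Q(g) = -8
Q(n(0, 13)) - M(V, 139) = -8 - 1*(-315/316) = -8 + 315/316 = -2213/316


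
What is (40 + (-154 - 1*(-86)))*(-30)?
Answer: 840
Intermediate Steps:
(40 + (-154 - 1*(-86)))*(-30) = (40 + (-154 + 86))*(-30) = (40 - 68)*(-30) = -28*(-30) = 840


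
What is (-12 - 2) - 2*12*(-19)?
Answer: 442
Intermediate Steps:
(-12 - 2) - 2*12*(-19) = -14 - 24*(-19) = -14 + 456 = 442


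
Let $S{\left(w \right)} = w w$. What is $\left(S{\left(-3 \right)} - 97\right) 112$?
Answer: $-9856$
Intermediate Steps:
$S{\left(w \right)} = w^{2}$
$\left(S{\left(-3 \right)} - 97\right) 112 = \left(\left(-3\right)^{2} - 97\right) 112 = \left(9 - 97\right) 112 = \left(-88\right) 112 = -9856$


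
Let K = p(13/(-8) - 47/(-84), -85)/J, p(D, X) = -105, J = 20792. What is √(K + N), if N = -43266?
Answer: I*√4676052066846/10396 ≈ 208.0*I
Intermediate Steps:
K = -105/20792 ≈ -0.0050500
√(K + N) = √(-105/20792 - 43266) = √(-899586777/20792) = I*√4676052066846/10396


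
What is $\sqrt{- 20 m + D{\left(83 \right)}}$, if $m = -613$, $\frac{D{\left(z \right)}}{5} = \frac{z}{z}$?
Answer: $\sqrt{12265} \approx 110.75$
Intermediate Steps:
$D{\left(z \right)} = 5$ ($D{\left(z \right)} = 5 \frac{z}{z} = 5 \cdot 1 = 5$)
$\sqrt{- 20 m + D{\left(83 \right)}} = \sqrt{\left(-20\right) \left(-613\right) + 5} = \sqrt{12260 + 5} = \sqrt{12265}$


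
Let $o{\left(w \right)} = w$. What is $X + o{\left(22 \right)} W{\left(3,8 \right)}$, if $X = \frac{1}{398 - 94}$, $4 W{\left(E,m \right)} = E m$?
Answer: $\frac{40129}{304} \approx 132.0$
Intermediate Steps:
$W{\left(E,m \right)} = \frac{E m}{4}$
$X = \frac{1}{304} \approx 0.0032895$
$X + o{\left(22 \right)} W{\left(3,8 \right)} = \frac{1}{304} + 22 \cdot \frac{1}{4} \cdot 3 \cdot 8 = \frac{1}{304} + 22 \cdot 6 = \frac{1}{304} + 132 = \frac{40129}{304}$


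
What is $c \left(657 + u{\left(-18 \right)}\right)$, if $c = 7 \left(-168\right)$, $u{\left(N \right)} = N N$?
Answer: $-1153656$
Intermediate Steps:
$u{\left(N \right)} = N^{2}$
$c = -1176$
$c \left(657 + u{\left(-18 \right)}\right) = - 1176 \left(657 + \left(-18\right)^{2}\right) = - 1176 \left(657 + 324\right) = \left(-1176\right) 981 = -1153656$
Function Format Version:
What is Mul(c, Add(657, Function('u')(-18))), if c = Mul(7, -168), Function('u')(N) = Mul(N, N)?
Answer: -1153656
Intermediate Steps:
Function('u')(N) = Pow(N, 2)
c = -1176
Mul(c, Add(657, Function('u')(-18))) = Mul(-1176, Add(657, Pow(-18, 2))) = Mul(-1176, Add(657, 324)) = Mul(-1176, 981) = -1153656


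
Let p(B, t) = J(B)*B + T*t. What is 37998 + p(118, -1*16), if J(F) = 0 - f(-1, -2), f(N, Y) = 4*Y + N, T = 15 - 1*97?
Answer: 40372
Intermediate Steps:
T = -82 (T = 15 - 97 = -82)
f(N, Y) = N + 4*Y
J(F) = 9 (J(F) = 0 - (-1 + 4*(-2)) = 0 - (-1 - 8) = 0 - 1*(-9) = 0 + 9 = 9)
p(B, t) = -82*t + 9*B (p(B, t) = 9*B - 82*t = -82*t + 9*B)
37998 + p(118, -1*16) = 37998 + (-(-82)*16 + 9*118) = 37998 + (-82*(-16) + 1062) = 37998 + (1312 + 1062) = 37998 + 2374 = 40372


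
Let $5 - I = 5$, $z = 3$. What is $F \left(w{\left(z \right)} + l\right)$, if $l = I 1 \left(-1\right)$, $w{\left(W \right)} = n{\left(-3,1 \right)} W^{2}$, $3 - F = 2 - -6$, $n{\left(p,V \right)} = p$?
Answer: $135$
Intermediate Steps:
$I = 0$ ($I = 5 - 5 = 0$)
$F = -5$ ($F = 3 - \left(2 - -6\right) = 3 - \left(2 + 6\right) = 3 - 8 = -5$)
$w{\left(W \right)} = - 3 W^{2}$
$l = 0$ ($l = 0 \cdot 1 \left(-1\right) = 0 \left(-1\right) = 0$)
$F \left(w{\left(z \right)} + l\right) = - 5 \left(- 3 \cdot 3^{2} + 0\right) = - 5 \left(\left(-3\right) 9 + 0\right) = - 5 \left(-27 + 0\right) = \left(-5\right) \left(-27\right) = 135$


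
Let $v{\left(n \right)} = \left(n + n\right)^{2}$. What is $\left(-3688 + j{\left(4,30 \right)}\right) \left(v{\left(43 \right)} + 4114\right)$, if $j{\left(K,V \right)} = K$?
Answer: $-42402840$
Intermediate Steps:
$v{\left(n \right)} = 4 n^{2}$ ($v{\left(n \right)} = \left(2 n\right)^{2} = 4 n^{2}$)
$\left(-3688 + j{\left(4,30 \right)}\right) \left(v{\left(43 \right)} + 4114\right) = \left(-3688 + 4\right) \left(4 \cdot 43^{2} + 4114\right) = - 3684 \left(4 \cdot 1849 + 4114\right) = - 3684 \left(7396 + 4114\right) = \left(-3684\right) 11510 = -42402840$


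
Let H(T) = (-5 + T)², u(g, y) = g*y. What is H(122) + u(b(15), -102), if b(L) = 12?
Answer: 12465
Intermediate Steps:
H(122) + u(b(15), -102) = (-5 + 122)² + 12*(-102) = 117² - 1224 = 13689 - 1224 = 12465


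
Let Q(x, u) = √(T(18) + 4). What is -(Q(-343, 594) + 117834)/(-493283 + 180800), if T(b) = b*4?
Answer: 39278/104161 + 2*√19/312483 ≈ 0.37712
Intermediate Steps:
T(b) = 4*b
Q(x, u) = 2*√19 (Q(x, u) = √(4*18 + 4) = √(72 + 4) = √76 = 2*√19)
-(Q(-343, 594) + 117834)/(-493283 + 180800) = -(2*√19 + 117834)/(-493283 + 180800) = -(117834 + 2*√19)/(-312483) = -(117834 + 2*√19)*(-1)/312483 = -(-39278/104161 - 2*√19/312483) = 39278/104161 + 2*√19/312483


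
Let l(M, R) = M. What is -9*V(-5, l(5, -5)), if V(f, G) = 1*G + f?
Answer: 0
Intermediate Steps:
V(f, G) = G + f
-9*V(-5, l(5, -5)) = -9*(5 - 5) = -9*0 = 0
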